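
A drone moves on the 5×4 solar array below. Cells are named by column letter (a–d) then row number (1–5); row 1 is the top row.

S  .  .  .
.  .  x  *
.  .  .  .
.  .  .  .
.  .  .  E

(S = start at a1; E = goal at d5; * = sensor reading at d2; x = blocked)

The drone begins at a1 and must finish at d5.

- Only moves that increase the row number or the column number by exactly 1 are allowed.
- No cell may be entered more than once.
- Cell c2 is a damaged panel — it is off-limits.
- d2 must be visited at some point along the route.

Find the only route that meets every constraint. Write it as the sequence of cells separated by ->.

Moves only go right or down, so the column and row indices never decrease.
Route from a1: right 3 to d1, down 4 to d5 — 7 moves in all.
Check: all required cells visited.

a1 -> b1 -> c1 -> d1 -> d2 -> d3 -> d4 -> d5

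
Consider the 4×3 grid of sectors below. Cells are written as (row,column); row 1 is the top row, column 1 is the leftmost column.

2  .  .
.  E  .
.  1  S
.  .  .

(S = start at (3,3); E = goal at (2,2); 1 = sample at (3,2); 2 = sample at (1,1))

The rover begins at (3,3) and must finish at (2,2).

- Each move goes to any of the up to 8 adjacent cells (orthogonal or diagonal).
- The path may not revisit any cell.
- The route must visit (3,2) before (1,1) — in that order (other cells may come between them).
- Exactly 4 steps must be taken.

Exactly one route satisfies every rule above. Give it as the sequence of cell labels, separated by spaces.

(3,3) (3,2) (2,1) (1,1) (2,2)

The waypoints must appear in the order (3,2), (1,1), with no cell reused.
Route from (3,3): left to (3,2), up-left to (2,1), up to (1,1), down-right to (2,2) — 4 moves in all.
Check: order respected (1 at step 1, 2 at step 3); 4 moves as required.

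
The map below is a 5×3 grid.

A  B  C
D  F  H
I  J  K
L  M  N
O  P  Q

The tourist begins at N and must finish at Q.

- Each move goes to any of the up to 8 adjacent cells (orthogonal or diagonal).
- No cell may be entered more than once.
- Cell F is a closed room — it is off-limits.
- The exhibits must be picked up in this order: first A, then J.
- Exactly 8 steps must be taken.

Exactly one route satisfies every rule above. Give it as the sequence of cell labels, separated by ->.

N -> K -> H -> B -> A -> D -> J -> M -> Q

The waypoints must appear in the order A, J, with no cell reused.
Route from N: up 2 to H, up-left 1 to B, left 1 to A, down 1 to D, down-right 1 to J, down 1 to M, down-right 1 to Q — 8 moves in all.
Check: order respected (A at step 4, J at step 6); 8 moves as required.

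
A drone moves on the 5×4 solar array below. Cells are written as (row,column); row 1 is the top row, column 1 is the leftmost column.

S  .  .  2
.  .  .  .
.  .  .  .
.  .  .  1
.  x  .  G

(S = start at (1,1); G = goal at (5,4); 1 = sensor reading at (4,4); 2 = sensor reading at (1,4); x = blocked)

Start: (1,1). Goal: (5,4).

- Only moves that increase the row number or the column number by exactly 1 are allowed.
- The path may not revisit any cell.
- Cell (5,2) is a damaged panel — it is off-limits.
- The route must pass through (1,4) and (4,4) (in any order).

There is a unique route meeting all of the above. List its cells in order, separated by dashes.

(1,1) - (1,2) - (1,3) - (1,4) - (2,4) - (3,4) - (4,4) - (5,4)

Moves only go right or down, so the column and row indices never decrease.
Route from (1,1): 3× right (reaching (1,4)), 4× down (reaching (5,4)) — 7 moves in all.
Check: all required cells visited.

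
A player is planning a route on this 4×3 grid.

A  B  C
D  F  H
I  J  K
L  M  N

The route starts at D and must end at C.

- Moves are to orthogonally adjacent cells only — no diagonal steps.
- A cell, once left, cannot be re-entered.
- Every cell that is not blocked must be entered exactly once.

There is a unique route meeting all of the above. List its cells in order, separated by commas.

D, A, B, F, J, I, L, M, N, K, H, C

Need to visit all 12 open cells exactly once, starting at D and ending at C.
Route from D: up 1 to A, right 1 to B, down 2 to J, left 1 to I, down 1 to L, right 2 to N, up 3 to C — 11 moves in all.
Check: all 12 open cells covered.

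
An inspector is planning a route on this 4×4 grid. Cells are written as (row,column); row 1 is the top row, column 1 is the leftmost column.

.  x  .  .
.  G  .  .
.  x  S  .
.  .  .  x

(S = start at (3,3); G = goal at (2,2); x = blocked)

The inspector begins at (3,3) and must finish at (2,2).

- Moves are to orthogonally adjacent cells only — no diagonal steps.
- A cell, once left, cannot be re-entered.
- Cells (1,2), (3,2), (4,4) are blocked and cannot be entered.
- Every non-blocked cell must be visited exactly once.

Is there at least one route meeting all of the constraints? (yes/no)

no

Cell (1,1) has only one open neighbour but is neither the start nor the goal, so a Hamiltonian route would have to both enter and leave it through the same neighbour — impossible without revisiting.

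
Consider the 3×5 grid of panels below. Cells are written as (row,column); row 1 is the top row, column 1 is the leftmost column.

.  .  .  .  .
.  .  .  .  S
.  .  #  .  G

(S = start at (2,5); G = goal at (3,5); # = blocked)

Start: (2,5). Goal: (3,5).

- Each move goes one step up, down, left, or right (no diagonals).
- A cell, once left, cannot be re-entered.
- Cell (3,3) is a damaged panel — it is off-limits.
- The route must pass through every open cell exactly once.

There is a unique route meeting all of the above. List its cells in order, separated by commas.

(2,5), (1,5), (1,4), (1,3), (1,2), (1,1), (2,1), (3,1), (3,2), (2,2), (2,3), (2,4), (3,4), (3,5)

Need to visit all 14 open cells exactly once, starting at (2,5) and ending at (3,5).
Cell (3,2) has only two open neighbours ((2,2) and (3,1)), so the path must pass straight through it: one of those is the cell it's entered from and the other is where it exits.
Route from (2,5): up 1 to (1,5), left 4 to (1,1), down 2 to (3,1), right 1 to (3,2), up 1 to (2,2), right 2 to (2,4), down 1 to (3,4), right 1 to (3,5) — 13 moves in all.
Check: all 14 open cells covered.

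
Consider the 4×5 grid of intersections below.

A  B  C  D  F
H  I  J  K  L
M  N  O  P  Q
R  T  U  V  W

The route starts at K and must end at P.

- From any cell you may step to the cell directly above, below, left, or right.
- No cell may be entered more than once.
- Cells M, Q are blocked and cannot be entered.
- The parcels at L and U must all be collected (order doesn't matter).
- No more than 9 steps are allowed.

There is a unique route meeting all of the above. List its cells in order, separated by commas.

K, L, F, D, C, J, O, U, V, P

The budget equals the shortest possible length, so every move has to be on a shortest route through the required cells.
Route from K: right to L, up to F, 2× left (reaching C), 3× down (reaching U), right to V, up to P — 9 moves in all.
Check: all required cells visited; 9 ≤ 9 moves.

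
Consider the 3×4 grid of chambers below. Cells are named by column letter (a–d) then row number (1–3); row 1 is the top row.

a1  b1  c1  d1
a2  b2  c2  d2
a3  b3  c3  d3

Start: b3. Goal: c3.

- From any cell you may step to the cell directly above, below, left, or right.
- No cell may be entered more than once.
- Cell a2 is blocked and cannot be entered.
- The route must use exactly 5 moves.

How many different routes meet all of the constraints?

2

Need simple routes of exactly 5 moves from b3 to c3 (Manhattan distance 1, so 2 moves are spent on a detour and 2 undoing it).
Enumerating: b3 b2 b1 c1 c2 c3 | b3 b2 c2 d2 d3 c3.
That gives 2 routes.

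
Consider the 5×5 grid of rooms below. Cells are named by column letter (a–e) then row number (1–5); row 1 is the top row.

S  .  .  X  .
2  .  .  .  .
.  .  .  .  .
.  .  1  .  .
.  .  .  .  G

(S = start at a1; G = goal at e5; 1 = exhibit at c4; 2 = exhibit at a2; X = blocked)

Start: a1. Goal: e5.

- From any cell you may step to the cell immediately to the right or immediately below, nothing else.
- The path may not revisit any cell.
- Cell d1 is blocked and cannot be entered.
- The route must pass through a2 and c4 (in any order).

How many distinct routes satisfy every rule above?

18

A right/down-only route from a1 to e5 makes exactly 4 down-moves and 4 right-moves in some order.
With no other constraints that would be C(8,4) = 70 routes.
A monotone route can only reach the required cells in the order a2, c4, so split there and multiply the segment counts (each segment already excludes blocked cells): a1→a2: 1; a2→c4: 6; c4→e5: 3; product = 18.
That gives 18 routes.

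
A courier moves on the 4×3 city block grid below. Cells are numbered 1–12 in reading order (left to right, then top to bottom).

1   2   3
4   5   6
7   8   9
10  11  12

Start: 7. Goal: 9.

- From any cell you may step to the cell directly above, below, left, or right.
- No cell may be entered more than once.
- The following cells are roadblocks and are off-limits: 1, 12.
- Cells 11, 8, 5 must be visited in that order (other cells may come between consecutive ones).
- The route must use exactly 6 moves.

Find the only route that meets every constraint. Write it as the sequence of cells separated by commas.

7, 10, 11, 8, 5, 6, 9

The waypoints must appear in the order 11, 8, 5, with no cell reused.
Route from 7: down to 10, right to 11, 2× up (reaching 5), right to 6, down to 9 — 6 moves in all.
Check: order respected (11 at step 2, 8 at step 3, 5 at step 4); 6 moves as required.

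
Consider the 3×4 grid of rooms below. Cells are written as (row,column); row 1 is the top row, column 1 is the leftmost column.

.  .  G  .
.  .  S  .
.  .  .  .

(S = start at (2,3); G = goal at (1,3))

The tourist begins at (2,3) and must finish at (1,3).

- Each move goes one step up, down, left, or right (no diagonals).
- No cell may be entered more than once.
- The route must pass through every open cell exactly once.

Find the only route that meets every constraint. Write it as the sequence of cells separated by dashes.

(2,3) - (2,2) - (1,2) - (1,1) - (2,1) - (3,1) - (3,2) - (3,3) - (3,4) - (2,4) - (1,4) - (1,3)

Need to visit all 12 open cells exactly once, starting at (2,3) and ending at (1,3).
Route from (2,3): left to (2,2), up to (1,2), left to (1,1), 2× down (reaching (3,1)), 3× right (reaching (3,4)), 2× up (reaching (1,4)), left to (1,3) — 11 moves in all.
Check: all 12 open cells covered.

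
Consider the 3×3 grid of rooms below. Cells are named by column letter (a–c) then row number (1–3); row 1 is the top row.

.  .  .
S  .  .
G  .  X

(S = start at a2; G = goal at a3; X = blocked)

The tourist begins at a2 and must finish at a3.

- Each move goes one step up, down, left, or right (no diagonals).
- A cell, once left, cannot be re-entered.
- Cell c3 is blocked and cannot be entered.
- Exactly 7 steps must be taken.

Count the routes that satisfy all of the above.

1

Need simple routes of exactly 7 moves from a2 to a3 (Manhattan distance 1, so 3 moves are spent on a detour and 3 undoing it).
Enumerating: a2 a1 b1 c1 c2 b2 b3 a3.
That gives 1 route.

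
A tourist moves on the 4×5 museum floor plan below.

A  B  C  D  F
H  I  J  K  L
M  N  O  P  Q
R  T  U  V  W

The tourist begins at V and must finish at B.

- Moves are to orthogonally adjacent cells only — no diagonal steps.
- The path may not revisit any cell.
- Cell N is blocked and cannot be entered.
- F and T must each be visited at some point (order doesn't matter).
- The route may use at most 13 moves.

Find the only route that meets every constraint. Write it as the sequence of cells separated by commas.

V, U, T, R, M, H, I, J, K, L, F, D, C, B

The 13-move cap with required stops at F, T leaves no slack for detours.
Route from V: 3× left (reaching R), 2× up (reaching H), 4× right (reaching L), up to F, 3× left (reaching B) — 13 moves in all.
Check: all required cells visited; 13 ≤ 13 moves.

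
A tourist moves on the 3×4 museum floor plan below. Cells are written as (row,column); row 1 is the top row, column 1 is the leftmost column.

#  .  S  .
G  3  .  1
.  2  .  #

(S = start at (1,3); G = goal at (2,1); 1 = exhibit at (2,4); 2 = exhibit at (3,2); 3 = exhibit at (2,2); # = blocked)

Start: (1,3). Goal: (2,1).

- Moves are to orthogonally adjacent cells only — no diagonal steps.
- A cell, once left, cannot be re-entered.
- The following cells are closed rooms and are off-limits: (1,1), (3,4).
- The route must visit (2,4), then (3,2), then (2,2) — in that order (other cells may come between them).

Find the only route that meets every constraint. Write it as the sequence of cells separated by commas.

(1,3), (1,4), (2,4), (2,3), (3,3), (3,2), (2,2), (2,1)

The waypoints must appear in the order (2,4), (3,2), (2,2), with no cell reused.
Route from (1,3): right to (1,4), down to (2,4), left to (2,3), down to (3,3), left to (3,2), up to (2,2), left to (2,1) — 7 moves in all.
Check: order respected (1 at step 2, 2 at step 5, 3 at step 6).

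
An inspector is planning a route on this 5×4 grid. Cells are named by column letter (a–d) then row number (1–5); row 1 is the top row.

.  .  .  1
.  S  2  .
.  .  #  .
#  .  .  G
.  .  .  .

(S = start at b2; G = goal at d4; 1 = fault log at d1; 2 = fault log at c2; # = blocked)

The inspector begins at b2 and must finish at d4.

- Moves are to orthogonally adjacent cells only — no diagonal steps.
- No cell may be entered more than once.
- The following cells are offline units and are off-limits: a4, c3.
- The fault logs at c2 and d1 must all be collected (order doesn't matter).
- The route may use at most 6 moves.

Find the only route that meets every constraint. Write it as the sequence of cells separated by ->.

The 6-move cap with required stops at c2, d1 leaves no slack for detours.
Route from b2: right 1 to c2, up 1 to c1, right 1 to d1, down 3 to d4 — 6 moves in all.
Check: all required cells visited; 6 ≤ 6 moves.

b2 -> c2 -> c1 -> d1 -> d2 -> d3 -> d4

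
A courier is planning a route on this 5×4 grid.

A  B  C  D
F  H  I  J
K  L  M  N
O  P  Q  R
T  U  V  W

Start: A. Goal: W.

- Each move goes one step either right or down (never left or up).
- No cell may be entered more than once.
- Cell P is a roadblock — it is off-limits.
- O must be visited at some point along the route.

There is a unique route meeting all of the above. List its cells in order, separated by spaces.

Moves only go right or down, so the column and row indices never decrease.
Route from A: 4× down (reaching T), 3× right (reaching W) — 7 moves in all.
Check: all required cells visited.

A F K O T U V W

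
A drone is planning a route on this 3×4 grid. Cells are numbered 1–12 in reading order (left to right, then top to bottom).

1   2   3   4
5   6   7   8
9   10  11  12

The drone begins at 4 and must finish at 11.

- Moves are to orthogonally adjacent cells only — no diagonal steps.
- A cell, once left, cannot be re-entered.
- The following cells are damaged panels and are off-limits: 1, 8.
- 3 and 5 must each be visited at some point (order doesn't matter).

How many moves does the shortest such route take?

7

Any route passes through 3 and 5 in some order between 4 and 11. Summing Manhattan distances along each leg and taking the cheapest ordering (4 → 3 → 5 → 11) gives a lower bound of 1 + 3 + 3 = 7 moves.
A route of 7 moves achieves this: 4 → 3 → 7 → 6 → 5 → 9 → 10 → 11.
Since 7 matches the lower bound, it is optimal.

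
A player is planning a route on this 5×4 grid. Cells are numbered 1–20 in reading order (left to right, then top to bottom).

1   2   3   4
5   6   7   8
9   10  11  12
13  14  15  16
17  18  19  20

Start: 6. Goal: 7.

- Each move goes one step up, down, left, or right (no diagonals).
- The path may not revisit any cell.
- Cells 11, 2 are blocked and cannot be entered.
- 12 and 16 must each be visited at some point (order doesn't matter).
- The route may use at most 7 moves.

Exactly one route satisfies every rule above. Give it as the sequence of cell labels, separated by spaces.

6 10 14 15 16 12 8 7

Any route must reach 12 and 16 and still end at 7 within 7 moves, so the order of the required stops is forced.
Route from 6: 2× down (reaching 14), 2× right (reaching 16), 2× up (reaching 8), left to 7 — 7 moves in all.
Check: all required cells visited; 7 ≤ 7 moves.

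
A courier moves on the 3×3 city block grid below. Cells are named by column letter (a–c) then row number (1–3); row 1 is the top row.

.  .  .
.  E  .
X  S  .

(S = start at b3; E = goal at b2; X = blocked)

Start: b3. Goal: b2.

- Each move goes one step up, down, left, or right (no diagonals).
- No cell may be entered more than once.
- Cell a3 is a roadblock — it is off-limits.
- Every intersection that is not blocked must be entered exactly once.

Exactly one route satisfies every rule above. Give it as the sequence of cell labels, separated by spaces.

b3 c3 c2 c1 b1 a1 a2 b2

Need to visit all 8 open cells exactly once, starting at b3 and ending at b2.
Cell a2 has only two open neighbours (a1 and b2), so the path must pass straight through it: one of those is the cell it's entered from and the other is where it exits.
Route from b3: right to c3, 2× up (reaching c1), 2× left (reaching a1), down to a2, right to b2 — 7 moves in all.
Check: all 8 open cells covered.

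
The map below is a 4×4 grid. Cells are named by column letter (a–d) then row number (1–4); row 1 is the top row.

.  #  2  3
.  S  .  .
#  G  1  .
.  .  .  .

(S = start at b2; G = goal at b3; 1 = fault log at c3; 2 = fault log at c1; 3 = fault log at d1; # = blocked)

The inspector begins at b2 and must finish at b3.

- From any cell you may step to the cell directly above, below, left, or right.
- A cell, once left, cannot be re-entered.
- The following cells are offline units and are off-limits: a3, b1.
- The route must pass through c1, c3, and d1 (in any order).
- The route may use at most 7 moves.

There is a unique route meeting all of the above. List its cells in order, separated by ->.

The 7-move cap with required stops at c1, c3, d1 leaves no slack for detours.
Route from b2: right to c2, up to c1, right to d1, 2× down (reaching d3), 2× left (reaching b3) — 7 moves in all.
Check: all required cells visited; 7 ≤ 7 moves.

b2 -> c2 -> c1 -> d1 -> d2 -> d3 -> c3 -> b3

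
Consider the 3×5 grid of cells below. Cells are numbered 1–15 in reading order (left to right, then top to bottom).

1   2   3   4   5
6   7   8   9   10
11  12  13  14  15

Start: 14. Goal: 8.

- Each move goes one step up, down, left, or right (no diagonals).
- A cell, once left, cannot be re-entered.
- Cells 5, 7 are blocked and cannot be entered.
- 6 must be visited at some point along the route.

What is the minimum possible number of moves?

8

Any route passes through 6 somewhere between 14 and 8. Summing Manhattan distances along the two legs (14 → 6 → 8) gives a lower bound of 4 + 2 = 6 moves.
That bound ignores the blocked cells. Measuring each leg by the fewest moves that actually steer around them (14→6: 4; 6→8: 4) raises the lower bound to 8.
A route of 8 moves exists: 14 → 13 → 12 → 11 → 6 → 1 → 2 → 3 → 8.
Since 8 matches that lower bound, it is optimal.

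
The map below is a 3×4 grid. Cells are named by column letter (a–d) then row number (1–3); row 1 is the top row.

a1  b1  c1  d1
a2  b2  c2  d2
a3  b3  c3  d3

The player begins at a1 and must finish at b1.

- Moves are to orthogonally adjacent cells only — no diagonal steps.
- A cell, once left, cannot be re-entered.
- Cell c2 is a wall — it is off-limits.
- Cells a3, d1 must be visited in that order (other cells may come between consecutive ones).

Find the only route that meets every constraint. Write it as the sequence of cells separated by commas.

The waypoints must appear in the order a3, d1, with no cell reused.
Route from a1: 2× down (reaching a3), 3× right (reaching d3), 2× up (reaching d1), 2× left (reaching b1) — 9 moves in all.
Check: order respected (a3 at step 2, d1 at step 7).

a1, a2, a3, b3, c3, d3, d2, d1, c1, b1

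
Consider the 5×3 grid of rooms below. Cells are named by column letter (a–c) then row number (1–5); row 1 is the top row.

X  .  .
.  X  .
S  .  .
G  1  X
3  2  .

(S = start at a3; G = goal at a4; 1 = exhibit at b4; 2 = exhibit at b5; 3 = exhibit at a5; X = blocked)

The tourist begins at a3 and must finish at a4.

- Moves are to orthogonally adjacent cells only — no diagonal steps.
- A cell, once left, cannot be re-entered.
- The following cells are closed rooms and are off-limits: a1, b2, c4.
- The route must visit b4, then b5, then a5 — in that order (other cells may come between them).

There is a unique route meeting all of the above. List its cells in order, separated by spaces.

a3 b3 b4 b5 a5 a4

The waypoints must appear in the order b4, b5, a5, with no cell reused.
Route from a3: right to b3, 2× down (reaching b5), left to a5, up to a4 — 5 moves in all.
Check: order respected (1 at step 2, 2 at step 3, 3 at step 4).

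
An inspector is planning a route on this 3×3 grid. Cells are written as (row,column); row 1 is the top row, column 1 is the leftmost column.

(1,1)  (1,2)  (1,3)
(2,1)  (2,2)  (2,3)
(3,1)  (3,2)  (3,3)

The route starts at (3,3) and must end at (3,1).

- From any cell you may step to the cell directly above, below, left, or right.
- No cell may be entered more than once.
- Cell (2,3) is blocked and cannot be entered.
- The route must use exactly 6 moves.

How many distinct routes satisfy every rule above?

1

Need simple routes of exactly 6 moves from (3,3) to (3,1) (Manhattan distance 2, so 2 moves are spent on a detour and 2 undoing it).
Enumerating: (3,3) (3,2) (2,2) (1,2) (1,1) (2,1) (3,1).
That gives 1 route.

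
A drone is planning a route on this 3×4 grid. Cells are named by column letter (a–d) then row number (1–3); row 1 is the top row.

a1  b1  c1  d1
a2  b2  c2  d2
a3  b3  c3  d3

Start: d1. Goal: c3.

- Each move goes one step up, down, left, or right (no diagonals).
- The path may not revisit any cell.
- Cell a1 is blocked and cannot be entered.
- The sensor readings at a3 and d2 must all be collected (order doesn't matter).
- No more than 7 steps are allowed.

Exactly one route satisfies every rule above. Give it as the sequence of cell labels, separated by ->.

The 7-move cap with required stops at a3, d2 leaves no slack for detours.
Route from d1: down 1 to d2, left 3 to a2, down 1 to a3, right 2 to c3 — 7 moves in all.
Check: all required cells visited; 7 ≤ 7 moves.

d1 -> d2 -> c2 -> b2 -> a2 -> a3 -> b3 -> c3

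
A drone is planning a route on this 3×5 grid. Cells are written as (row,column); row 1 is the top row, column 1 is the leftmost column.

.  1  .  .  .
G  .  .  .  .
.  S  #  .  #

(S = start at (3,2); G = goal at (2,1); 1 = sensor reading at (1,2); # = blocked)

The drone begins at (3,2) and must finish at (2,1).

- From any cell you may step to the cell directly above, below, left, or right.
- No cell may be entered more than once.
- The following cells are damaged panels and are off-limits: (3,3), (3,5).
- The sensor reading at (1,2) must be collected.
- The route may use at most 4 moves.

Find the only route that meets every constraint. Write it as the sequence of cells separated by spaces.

The budget equals the shortest possible length, so every move has to be on a shortest route through the required cells.
Route from (3,2): up 2 to (1,2), left 1 to (1,1), down 1 to (2,1) — 4 moves in all.
Check: all required cells visited; 4 ≤ 4 moves.

(3,2) (2,2) (1,2) (1,1) (2,1)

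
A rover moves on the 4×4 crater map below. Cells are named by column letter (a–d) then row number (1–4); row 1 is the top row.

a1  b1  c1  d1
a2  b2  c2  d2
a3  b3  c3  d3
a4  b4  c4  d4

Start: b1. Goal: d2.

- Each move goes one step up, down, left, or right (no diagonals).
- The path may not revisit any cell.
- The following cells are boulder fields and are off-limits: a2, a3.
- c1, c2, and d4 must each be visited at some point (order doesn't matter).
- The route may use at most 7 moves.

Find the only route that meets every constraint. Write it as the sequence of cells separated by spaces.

Any route must reach c1, c2, and d4 and still end at d2 within 7 moves, so the order of the required stops is forced.
Route from b1: right to c1, 3× down (reaching c4), right to d4, 2× up (reaching d2) — 7 moves in all.
Check: all required cells visited; 7 ≤ 7 moves.

b1 c1 c2 c3 c4 d4 d3 d2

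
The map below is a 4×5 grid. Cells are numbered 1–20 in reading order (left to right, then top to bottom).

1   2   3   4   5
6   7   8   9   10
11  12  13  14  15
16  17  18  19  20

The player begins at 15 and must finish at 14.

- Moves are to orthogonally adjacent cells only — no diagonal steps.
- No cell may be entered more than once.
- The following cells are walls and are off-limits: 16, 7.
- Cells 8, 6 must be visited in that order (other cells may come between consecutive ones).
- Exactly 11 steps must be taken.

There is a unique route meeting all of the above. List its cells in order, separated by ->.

The waypoints must appear in the order 8, 6, with no cell reused.
Route from 15: up 1 to 10, left 2 to 8, up 1 to 3, left 2 to 1, down 2 to 11, right 3 to 14 — 11 moves in all.
Check: order respected (8 at step 3, 6 at step 7); 11 moves as required.

15 -> 10 -> 9 -> 8 -> 3 -> 2 -> 1 -> 6 -> 11 -> 12 -> 13 -> 14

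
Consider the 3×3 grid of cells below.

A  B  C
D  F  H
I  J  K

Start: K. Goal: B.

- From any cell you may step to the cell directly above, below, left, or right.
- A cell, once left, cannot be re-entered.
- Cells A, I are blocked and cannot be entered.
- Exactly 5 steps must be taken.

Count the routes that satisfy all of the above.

Need simple routes of exactly 5 moves from K to B (Manhattan distance 3, so 1 moves are spent on a detour and 1 undoing it).
Enumerating: K J F H C B.
That gives 1 route.

1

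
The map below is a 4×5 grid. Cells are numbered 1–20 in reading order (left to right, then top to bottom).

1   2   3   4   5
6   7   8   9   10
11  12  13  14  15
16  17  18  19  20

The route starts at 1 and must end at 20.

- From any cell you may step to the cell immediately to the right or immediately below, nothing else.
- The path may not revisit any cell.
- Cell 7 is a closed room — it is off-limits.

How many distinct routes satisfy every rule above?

A right/down-only route from 1 to 20 makes exactly 3 down-moves and 4 right-moves in some order.
With no other constraints that would be C(7,3) = 35 routes.
Subtract routes through each blocked cell (inclusion–exclusion for overlaps): − through 7: 20 → 15.
That gives 15 routes.

15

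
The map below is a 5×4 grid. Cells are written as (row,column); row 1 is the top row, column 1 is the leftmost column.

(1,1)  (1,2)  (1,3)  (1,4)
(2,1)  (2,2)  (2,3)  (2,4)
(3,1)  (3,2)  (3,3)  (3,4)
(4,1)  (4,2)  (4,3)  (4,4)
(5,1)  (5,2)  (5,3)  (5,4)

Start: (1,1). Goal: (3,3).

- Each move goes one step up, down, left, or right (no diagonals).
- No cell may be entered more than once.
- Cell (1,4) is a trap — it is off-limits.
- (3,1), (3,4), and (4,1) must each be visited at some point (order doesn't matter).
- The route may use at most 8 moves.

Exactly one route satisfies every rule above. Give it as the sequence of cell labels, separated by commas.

The 8-move cap with required stops at (3,1), (3,4), (4,1) leaves no slack for detours.
Route from (1,1): 3× down (reaching (4,1)), 3× right (reaching (4,4)), up to (3,4), left to (3,3) — 8 moves in all.
Check: all required cells visited; 8 ≤ 8 moves.

(1,1), (2,1), (3,1), (4,1), (4,2), (4,3), (4,4), (3,4), (3,3)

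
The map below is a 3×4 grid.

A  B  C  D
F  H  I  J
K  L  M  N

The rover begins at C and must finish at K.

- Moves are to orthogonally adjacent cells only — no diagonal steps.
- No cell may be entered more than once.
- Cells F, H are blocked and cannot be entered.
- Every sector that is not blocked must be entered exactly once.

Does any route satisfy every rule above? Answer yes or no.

no

Cell A has only one open neighbour but is neither the start nor the goal, so a Hamiltonian route would have to both enter and leave it through the same neighbour — impossible without revisiting.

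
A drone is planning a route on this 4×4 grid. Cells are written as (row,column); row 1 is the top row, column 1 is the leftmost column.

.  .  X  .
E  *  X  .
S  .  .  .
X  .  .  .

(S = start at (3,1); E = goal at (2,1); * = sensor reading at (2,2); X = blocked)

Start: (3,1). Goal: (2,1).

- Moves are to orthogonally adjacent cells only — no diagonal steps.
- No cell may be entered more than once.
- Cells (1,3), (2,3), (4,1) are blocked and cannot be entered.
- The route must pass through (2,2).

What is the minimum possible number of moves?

Any route passes through (2,2) somewhere between (3,1) and (2,1). Summing Manhattan distances along the two legs ((3,1) → (2,2) → (2,1)) gives a lower bound of 2 + 1 = 3 moves.
A route of 3 moves achieves this: (3,1) → (3,2) → (2,2) → (2,1).
Since 3 matches the lower bound, it is optimal.

3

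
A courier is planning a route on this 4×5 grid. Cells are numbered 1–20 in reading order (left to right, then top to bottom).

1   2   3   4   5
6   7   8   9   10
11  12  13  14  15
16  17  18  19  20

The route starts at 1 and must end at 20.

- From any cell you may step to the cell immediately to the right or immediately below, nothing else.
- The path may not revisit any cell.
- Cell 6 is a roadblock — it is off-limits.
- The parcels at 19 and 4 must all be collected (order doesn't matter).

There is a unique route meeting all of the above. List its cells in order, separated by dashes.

Moves only go right or down, so the column and row indices never decrease.
Route from 1: 3× right (reaching 4), 3× down (reaching 19), right to 20 — 7 moves in all.
Check: all required cells visited.

1 - 2 - 3 - 4 - 9 - 14 - 19 - 20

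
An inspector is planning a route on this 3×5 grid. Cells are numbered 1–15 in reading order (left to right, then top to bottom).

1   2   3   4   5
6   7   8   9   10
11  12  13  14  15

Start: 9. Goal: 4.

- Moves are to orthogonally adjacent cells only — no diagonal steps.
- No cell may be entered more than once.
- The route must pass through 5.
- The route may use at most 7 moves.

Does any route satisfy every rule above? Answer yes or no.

One route that works: 9 → 10 → 5 → 4.

yes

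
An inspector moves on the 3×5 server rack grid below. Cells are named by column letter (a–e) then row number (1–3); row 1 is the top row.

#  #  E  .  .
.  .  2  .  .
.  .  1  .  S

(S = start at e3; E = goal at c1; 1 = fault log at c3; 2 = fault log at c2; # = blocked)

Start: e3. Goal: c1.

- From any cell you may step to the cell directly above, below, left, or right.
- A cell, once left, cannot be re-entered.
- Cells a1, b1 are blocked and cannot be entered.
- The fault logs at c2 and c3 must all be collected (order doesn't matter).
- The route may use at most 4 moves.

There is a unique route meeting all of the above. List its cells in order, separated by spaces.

The budget equals the shortest possible length, so every move has to be on a shortest route through the required cells.
Route from e3: 2× left (reaching c3), 2× up (reaching c1) — 4 moves in all.
Check: all required cells visited; 4 ≤ 4 moves.

e3 d3 c3 c2 c1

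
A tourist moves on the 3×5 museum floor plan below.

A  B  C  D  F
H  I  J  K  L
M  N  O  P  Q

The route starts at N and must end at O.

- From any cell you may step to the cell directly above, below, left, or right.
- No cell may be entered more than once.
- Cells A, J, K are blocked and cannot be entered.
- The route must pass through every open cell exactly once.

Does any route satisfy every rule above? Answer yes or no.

yes

One route that works: N → M → H → I → B → C → D → F → L → Q → P → O.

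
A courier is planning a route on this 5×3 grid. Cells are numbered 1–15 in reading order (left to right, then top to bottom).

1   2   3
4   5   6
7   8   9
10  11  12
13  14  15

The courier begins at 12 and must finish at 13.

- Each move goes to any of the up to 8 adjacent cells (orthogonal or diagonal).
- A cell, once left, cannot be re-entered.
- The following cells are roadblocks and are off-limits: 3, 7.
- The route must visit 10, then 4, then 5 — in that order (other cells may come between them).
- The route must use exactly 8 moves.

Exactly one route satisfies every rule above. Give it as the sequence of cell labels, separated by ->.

The waypoints must appear in the order 10, 4, 5, with no cell reused.
Route from 12: down-left 1 to 14, up-left 1 to 10, up-right 1 to 8, up-left 1 to 4, right 1 to 5, down-right 1 to 9, down-left 2 to 13 — 8 moves in all.
Check: order respected (10 at step 2, 4 at step 4, 5 at step 5); 8 moves as required.

12 -> 14 -> 10 -> 8 -> 4 -> 5 -> 9 -> 11 -> 13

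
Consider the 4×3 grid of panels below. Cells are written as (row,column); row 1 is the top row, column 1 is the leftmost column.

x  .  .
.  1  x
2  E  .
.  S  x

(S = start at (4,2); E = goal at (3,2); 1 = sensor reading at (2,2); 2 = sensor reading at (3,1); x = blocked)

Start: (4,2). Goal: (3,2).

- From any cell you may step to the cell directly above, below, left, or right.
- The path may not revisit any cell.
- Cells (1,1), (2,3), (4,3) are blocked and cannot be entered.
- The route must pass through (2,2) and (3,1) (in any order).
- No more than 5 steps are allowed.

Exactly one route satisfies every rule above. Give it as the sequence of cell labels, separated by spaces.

(4,2) (4,1) (3,1) (2,1) (2,2) (3,2)

The budget equals the shortest possible length, so every move has to be on a shortest route through the required cells.
Route from (4,2): left 1 to (4,1), up 2 to (2,1), right 1 to (2,2), down 1 to (3,2) — 5 moves in all.
Check: all required cells visited; 5 ≤ 5 moves.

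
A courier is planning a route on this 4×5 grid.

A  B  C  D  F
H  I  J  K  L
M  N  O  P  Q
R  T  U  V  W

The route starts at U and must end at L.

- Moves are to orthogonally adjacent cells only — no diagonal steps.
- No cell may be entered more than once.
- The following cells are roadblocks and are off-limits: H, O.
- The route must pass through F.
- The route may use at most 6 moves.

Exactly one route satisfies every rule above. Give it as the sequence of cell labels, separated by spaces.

U V P K D F L

The budget equals the shortest possible length, so every move has to be on a shortest route through the required cells.
Route from U: right 1 to V, up 3 to D, right 1 to F, down 1 to L — 6 moves in all.
Check: all required cells visited; 6 ≤ 6 moves.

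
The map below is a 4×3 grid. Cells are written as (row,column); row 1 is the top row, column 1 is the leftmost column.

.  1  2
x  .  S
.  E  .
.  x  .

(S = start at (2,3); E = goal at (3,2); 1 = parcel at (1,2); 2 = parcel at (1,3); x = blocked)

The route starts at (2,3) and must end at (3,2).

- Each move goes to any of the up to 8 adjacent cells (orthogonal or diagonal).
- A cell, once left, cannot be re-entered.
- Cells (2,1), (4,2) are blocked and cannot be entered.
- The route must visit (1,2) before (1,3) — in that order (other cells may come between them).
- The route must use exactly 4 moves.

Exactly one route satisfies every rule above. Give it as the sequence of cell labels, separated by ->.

The waypoints must appear in the order (1,2), (1,3), with no cell reused.
Route from (2,3): up-left to (1,2), right to (1,3), down-left to (2,2), down to (3,2) — 4 moves in all.
Check: order respected (1 at step 1, 2 at step 2); 4 moves as required.

(2,3) -> (1,2) -> (1,3) -> (2,2) -> (3,2)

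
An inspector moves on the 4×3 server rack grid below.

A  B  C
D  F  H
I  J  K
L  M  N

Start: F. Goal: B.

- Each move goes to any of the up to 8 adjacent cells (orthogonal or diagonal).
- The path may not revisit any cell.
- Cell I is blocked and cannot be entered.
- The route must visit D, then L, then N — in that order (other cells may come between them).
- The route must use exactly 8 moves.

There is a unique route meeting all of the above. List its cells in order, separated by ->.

The waypoints must appear in the order D, L, N, with no cell reused.
Route from F: left 1 to D, down-right 1 to J, down-left 1 to L, right 2 to N, up 2 to H, up-left 1 to B — 8 moves in all.
Check: order respected (D at step 1, L at step 3, N at step 5); 8 moves as required.

F -> D -> J -> L -> M -> N -> K -> H -> B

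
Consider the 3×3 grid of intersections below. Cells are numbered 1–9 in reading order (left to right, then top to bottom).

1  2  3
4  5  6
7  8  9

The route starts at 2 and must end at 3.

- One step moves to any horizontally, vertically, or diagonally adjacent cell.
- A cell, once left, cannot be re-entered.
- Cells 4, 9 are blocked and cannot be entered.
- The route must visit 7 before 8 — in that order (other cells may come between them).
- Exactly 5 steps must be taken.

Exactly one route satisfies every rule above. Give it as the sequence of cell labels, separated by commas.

The waypoints must appear in the order 7, 8, with no cell reused.
Route from 2: down to 5, down-left to 7, right to 8, up-right to 6, up to 3 — 5 moves in all.
Check: order respected (7 at step 2, 8 at step 3); 5 moves as required.

2, 5, 7, 8, 6, 3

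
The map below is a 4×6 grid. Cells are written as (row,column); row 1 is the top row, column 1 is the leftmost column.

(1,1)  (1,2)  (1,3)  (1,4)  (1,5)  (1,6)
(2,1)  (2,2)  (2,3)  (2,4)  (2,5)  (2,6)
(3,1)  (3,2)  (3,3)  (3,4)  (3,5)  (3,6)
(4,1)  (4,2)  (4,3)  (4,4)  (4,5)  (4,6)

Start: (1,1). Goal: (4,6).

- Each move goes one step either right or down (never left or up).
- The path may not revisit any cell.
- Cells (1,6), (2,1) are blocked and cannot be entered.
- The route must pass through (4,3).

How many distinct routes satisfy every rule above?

4

A right/down-only route from (1,1) to (4,6) makes exactly 3 down-moves and 5 right-moves in some order.
With no other constraints that would be C(8,3) = 56 routes.
Split at (4,3) and multiply the segment counts (each segment already excludes blocked cells): (1,1)→(4,3): 4; (4,3)→(4,6): 1; product = 4.
That gives 4 routes.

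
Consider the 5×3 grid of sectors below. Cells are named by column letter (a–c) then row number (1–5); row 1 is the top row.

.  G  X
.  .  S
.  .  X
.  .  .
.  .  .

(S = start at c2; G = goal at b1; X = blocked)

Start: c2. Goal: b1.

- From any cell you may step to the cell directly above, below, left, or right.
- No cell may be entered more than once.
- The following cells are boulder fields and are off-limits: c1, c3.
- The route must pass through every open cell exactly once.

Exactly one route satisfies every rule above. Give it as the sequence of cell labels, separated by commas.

c2, b2, b3, b4, c4, c5, b5, a5, a4, a3, a2, a1, b1

Need to visit all 13 open cells exactly once, starting at c2 and ending at b1.
Cell a5 has only two open neighbours (a4 and b5), so the path must pass straight through it: one of those is the cell it's entered from and the other is where it exits.
Route from c2: left 1 to b2, down 2 to b4, right 1 to c4, down 1 to c5, left 2 to a5, up 4 to a1, right 1 to b1 — 12 moves in all.
Check: all 13 open cells covered.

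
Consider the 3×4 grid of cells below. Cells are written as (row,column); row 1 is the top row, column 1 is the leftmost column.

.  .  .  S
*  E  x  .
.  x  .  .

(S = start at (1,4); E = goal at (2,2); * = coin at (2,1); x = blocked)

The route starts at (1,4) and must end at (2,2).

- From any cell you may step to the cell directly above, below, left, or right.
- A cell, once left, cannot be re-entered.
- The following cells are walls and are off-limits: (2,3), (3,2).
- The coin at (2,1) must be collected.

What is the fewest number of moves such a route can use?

5

Any route passes through (2,1) somewhere between (1,4) and (2,2). Summing Manhattan distances along the two legs ((1,4) → (2,1) → (2,2)) gives a lower bound of 4 + 1 = 5 moves.
A route of 5 moves achieves this: (1,4) → (1,3) → (1,2) → (1,1) → (2,1) → (2,2).
Since 5 matches the lower bound, it is optimal.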